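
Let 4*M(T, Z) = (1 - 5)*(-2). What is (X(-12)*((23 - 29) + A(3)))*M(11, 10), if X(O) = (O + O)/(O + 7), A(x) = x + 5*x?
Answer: 576/5 ≈ 115.20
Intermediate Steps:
A(x) = 6*x
M(T, Z) = 2 (M(T, Z) = ((1 - 5)*(-2))/4 = (-4*(-2))/4 = (1/4)*8 = 2)
X(O) = 2*O/(7 + O) (X(O) = (2*O)/(7 + O) = 2*O/(7 + O))
(X(-12)*((23 - 29) + A(3)))*M(11, 10) = ((2*(-12)/(7 - 12))*((23 - 29) + 6*3))*2 = ((2*(-12)/(-5))*(-6 + 18))*2 = ((2*(-12)*(-1/5))*12)*2 = ((24/5)*12)*2 = (288/5)*2 = 576/5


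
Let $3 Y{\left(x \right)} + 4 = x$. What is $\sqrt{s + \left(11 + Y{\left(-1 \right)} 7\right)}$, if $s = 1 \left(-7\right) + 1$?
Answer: $\frac{2 i \sqrt{15}}{3} \approx 2.582 i$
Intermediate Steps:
$Y{\left(x \right)} = - \frac{4}{3} + \frac{x}{3}$
$s = -6$ ($s = -7 + 1 = -6$)
$\sqrt{s + \left(11 + Y{\left(-1 \right)} 7\right)} = \sqrt{-6 + \left(11 + \left(- \frac{4}{3} + \frac{1}{3} \left(-1\right)\right) 7\right)} = \sqrt{-6 + \left(11 + \left(- \frac{4}{3} - \frac{1}{3}\right) 7\right)} = \sqrt{-6 + \left(11 - \frac{35}{3}\right)} = \sqrt{-6 - \frac{2}{3}} = \sqrt{- \frac{20}{3}} = \frac{2 i \sqrt{15}}{3}$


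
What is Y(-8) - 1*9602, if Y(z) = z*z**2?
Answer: -10114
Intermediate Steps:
Y(z) = z**3
Y(-8) - 1*9602 = (-8)**3 - 1*9602 = -512 - 9602 = -10114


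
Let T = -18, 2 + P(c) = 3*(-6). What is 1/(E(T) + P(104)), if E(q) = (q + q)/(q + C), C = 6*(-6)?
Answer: -3/58 ≈ -0.051724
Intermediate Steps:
C = -36
P(c) = -20 (P(c) = -2 + 3*(-6) = -2 - 18 = -20)
E(q) = 2*q/(-36 + q) (E(q) = (q + q)/(q - 36) = (2*q)/(-36 + q) = 2*q/(-36 + q))
1/(E(T) + P(104)) = 1/(2*(-18)/(-36 - 18) - 20) = 1/(2*(-18)/(-54) - 20) = 1/(2*(-18)*(-1/54) - 20) = 1/(2/3 - 20) = 1/(-58/3) = -3/58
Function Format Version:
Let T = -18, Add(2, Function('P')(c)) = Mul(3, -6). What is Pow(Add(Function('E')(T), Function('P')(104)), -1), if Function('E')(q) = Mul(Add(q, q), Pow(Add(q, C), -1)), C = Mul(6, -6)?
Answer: Rational(-3, 58) ≈ -0.051724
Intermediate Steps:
C = -36
Function('P')(c) = -20 (Function('P')(c) = Add(-2, Mul(3, -6)) = Add(-2, -18) = -20)
Function('E')(q) = Mul(2, q, Pow(Add(-36, q), -1)) (Function('E')(q) = Mul(Add(q, q), Pow(Add(q, -36), -1)) = Mul(Mul(2, q), Pow(Add(-36, q), -1)) = Mul(2, q, Pow(Add(-36, q), -1)))
Pow(Add(Function('E')(T), Function('P')(104)), -1) = Pow(Add(Mul(2, -18, Pow(Add(-36, -18), -1)), -20), -1) = Pow(Add(Mul(2, -18, Pow(-54, -1)), -20), -1) = Pow(Add(Mul(2, -18, Rational(-1, 54)), -20), -1) = Pow(Add(Rational(2, 3), -20), -1) = Pow(Rational(-58, 3), -1) = Rational(-3, 58)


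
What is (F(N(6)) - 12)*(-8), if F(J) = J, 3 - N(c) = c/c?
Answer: 80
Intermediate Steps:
N(c) = 2 (N(c) = 3 - c/c = 3 - 1*1 = 3 - 1 = 2)
(F(N(6)) - 12)*(-8) = (2 - 12)*(-8) = -10*(-8) = 80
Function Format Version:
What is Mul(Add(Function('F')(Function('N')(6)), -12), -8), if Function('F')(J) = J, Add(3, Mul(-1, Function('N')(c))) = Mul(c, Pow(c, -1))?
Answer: 80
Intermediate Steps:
Function('N')(c) = 2 (Function('N')(c) = Add(3, Mul(-1, Mul(c, Pow(c, -1)))) = Add(3, Mul(-1, 1)) = Add(3, -1) = 2)
Mul(Add(Function('F')(Function('N')(6)), -12), -8) = Mul(Add(2, -12), -8) = Mul(-10, -8) = 80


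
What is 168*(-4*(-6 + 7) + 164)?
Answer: 26880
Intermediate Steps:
168*(-4*(-6 + 7) + 164) = 168*(-4*1 + 164) = 168*(-4 + 164) = 168*160 = 26880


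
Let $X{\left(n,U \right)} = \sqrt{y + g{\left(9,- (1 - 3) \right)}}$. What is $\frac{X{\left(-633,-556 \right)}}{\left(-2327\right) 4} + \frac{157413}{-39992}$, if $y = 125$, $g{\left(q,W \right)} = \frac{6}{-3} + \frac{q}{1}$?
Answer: $- \frac{157413}{39992} - \frac{\sqrt{33}}{4654} \approx -3.9373$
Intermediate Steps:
$g{\left(q,W \right)} = -2 + q$ ($g{\left(q,W \right)} = 6 \left(- \frac{1}{3}\right) + q 1 = -2 + q$)
$X{\left(n,U \right)} = 2 \sqrt{33}$ ($X{\left(n,U \right)} = \sqrt{125 + \left(-2 + 9\right)} = \sqrt{125 + 7} = \sqrt{132} = 2 \sqrt{33}$)
$\frac{X{\left(-633,-556 \right)}}{\left(-2327\right) 4} + \frac{157413}{-39992} = \frac{2 \sqrt{33}}{\left(-2327\right) 4} + \frac{157413}{-39992} = \frac{2 \sqrt{33}}{-9308} + 157413 \left(- \frac{1}{39992}\right) = 2 \sqrt{33} \left(- \frac{1}{9308}\right) - \frac{157413}{39992} = - \frac{\sqrt{33}}{4654} - \frac{157413}{39992} = - \frac{157413}{39992} - \frac{\sqrt{33}}{4654}$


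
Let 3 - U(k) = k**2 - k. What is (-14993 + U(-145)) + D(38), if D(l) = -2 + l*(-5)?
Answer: -36352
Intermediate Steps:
D(l) = -2 - 5*l
U(k) = 3 + k - k**2 (U(k) = 3 - (k**2 - k) = 3 + (k - k**2) = 3 + k - k**2)
(-14993 + U(-145)) + D(38) = (-14993 + (3 - 145 - 1*(-145)**2)) + (-2 - 5*38) = (-14993 + (3 - 145 - 1*21025)) + (-2 - 190) = (-14993 + (3 - 145 - 21025)) - 192 = (-14993 - 21167) - 192 = -36160 - 192 = -36352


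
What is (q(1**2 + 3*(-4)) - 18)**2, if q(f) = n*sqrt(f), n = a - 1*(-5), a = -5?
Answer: 324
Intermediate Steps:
n = 0 (n = -5 - 1*(-5) = -5 + 5 = 0)
q(f) = 0 (q(f) = 0*sqrt(f) = 0)
(q(1**2 + 3*(-4)) - 18)**2 = (0 - 18)**2 = (-18)**2 = 324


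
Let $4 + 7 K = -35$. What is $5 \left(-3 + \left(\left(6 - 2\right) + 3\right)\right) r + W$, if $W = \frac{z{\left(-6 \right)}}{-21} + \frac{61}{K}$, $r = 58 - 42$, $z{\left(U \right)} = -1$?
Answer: $\frac{28128}{91} \approx 309.1$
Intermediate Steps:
$K = - \frac{39}{7}$ ($K = - \frac{4}{7} + \frac{1}{7} \left(-35\right) = - \frac{4}{7} - 5 = - \frac{39}{7} \approx -5.5714$)
$r = 16$ ($r = 58 - 42 = 16$)
$W = - \frac{992}{91}$ ($W = - \frac{1}{-21} + \frac{61}{- \frac{39}{7}} = \left(-1\right) \left(- \frac{1}{21}\right) + 61 \left(- \frac{7}{39}\right) = \frac{1}{21} - \frac{427}{39} = - \frac{992}{91} \approx -10.901$)
$5 \left(-3 + \left(\left(6 - 2\right) + 3\right)\right) r + W = 5 \left(-3 + \left(\left(6 - 2\right) + 3\right)\right) 16 - \frac{992}{91} = 5 \left(-3 + \left(4 + 3\right)\right) 16 - \frac{992}{91} = 5 \left(-3 + 7\right) 16 - \frac{992}{91} = 5 \cdot 4 \cdot 16 - \frac{992}{91} = 20 \cdot 16 - \frac{992}{91} = 320 - \frac{992}{91} = \frac{28128}{91}$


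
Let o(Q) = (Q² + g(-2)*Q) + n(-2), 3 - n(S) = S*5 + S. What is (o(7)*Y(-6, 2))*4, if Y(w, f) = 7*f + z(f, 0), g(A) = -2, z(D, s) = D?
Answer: 3200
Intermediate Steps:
n(S) = 3 - 6*S (n(S) = 3 - (S*5 + S) = 3 - (5*S + S) = 3 - 6*S)
Y(w, f) = 8*f (Y(w, f) = 7*f + f = 8*f)
o(Q) = 15 + Q² - 2*Q (o(Q) = (Q² - 2*Q) + (3 - 6*(-2)) = (Q² - 2*Q) + (3 + 12) = (Q² - 2*Q) + 15 = 15 + Q² - 2*Q)
(o(7)*Y(-6, 2))*4 = ((15 + 7² - 2*7)*(8*2))*4 = ((15 + 49 - 14)*16)*4 = (50*16)*4 = 800*4 = 3200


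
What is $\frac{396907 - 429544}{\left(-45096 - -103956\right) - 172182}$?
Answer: $\frac{989}{3434} \approx 0.288$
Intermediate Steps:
$\frac{396907 - 429544}{\left(-45096 - -103956\right) - 172182} = - \frac{32637}{\left(-45096 + 103956\right) - 172182} = - \frac{32637}{58860 - 172182} = - \frac{32637}{-113322} = \left(-32637\right) \left(- \frac{1}{113322}\right) = \frac{989}{3434}$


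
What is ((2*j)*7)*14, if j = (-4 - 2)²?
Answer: 7056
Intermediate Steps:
j = 36 (j = (-6)² = 36)
((2*j)*7)*14 = ((2*36)*7)*14 = (72*7)*14 = 504*14 = 7056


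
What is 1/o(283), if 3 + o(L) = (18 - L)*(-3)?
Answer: 1/792 ≈ 0.0012626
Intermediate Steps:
o(L) = -57 + 3*L (o(L) = -3 + (18 - L)*(-3) = -3 + (-54 + 3*L) = -57 + 3*L)
1/o(283) = 1/(-57 + 3*283) = 1/(-57 + 849) = 1/792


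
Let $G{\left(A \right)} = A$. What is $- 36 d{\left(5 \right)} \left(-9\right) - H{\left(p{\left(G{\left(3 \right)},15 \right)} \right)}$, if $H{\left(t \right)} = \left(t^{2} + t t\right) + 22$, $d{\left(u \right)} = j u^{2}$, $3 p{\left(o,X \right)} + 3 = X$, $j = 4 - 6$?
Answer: $-16254$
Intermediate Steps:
$j = -2$ ($j = 4 - 6 = -2$)
$p{\left(o,X \right)} = -1 + \frac{X}{3}$
$d{\left(u \right)} = - 2 u^{2}$
$H{\left(t \right)} = 22 + 2 t^{2}$ ($H{\left(t \right)} = \left(t^{2} + t^{2}\right) + 22 = 2 t^{2} + 22 = 22 + 2 t^{2}$)
$- 36 d{\left(5 \right)} \left(-9\right) - H{\left(p{\left(G{\left(3 \right)},15 \right)} \right)} = - 36 \left(- 2 \cdot 5^{2}\right) \left(-9\right) - \left(22 + 2 \left(-1 + \frac{1}{3} \cdot 15\right)^{2}\right) = - 36 \left(\left(-2\right) 25\right) \left(-9\right) - \left(22 + 2 \left(-1 + 5\right)^{2}\right) = \left(-36\right) \left(-50\right) \left(-9\right) - \left(22 + 2 \cdot 4^{2}\right) = 1800 \left(-9\right) - \left(22 + 2 \cdot 16\right) = -16200 - \left(22 + 32\right) = -16200 - 54 = -16254$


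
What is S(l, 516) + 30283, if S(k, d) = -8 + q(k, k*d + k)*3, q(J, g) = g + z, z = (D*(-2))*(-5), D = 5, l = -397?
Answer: -585322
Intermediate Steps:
z = 50 (z = (5*(-2))*(-5) = -10*(-5) = 50)
q(J, g) = 50 + g (q(J, g) = g + 50 = 50 + g)
S(k, d) = 142 + 3*k + 3*d*k (S(k, d) = -8 + (50 + (k*d + k))*3 = -8 + (50 + (d*k + k))*3 = -8 + (50 + (k + d*k))*3 = -8 + (50 + k + d*k)*3 = -8 + (150 + 3*k + 3*d*k) = 142 + 3*k + 3*d*k)
S(l, 516) + 30283 = (142 + 3*(-397)*(1 + 516)) + 30283 = (142 + 3*(-397)*517) + 30283 = (142 - 615747) + 30283 = -615605 + 30283 = -585322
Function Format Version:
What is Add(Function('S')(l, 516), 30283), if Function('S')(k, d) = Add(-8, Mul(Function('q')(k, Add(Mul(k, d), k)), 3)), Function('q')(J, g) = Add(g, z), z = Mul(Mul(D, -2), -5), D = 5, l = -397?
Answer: -585322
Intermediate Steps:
z = 50 (z = Mul(Mul(5, -2), -5) = Mul(-10, -5) = 50)
Function('q')(J, g) = Add(50, g) (Function('q')(J, g) = Add(g, 50) = Add(50, g))
Function('S')(k, d) = Add(142, Mul(3, k), Mul(3, d, k)) (Function('S')(k, d) = Add(-8, Mul(Add(50, Add(Mul(k, d), k)), 3)) = Add(-8, Mul(Add(50, Add(Mul(d, k), k)), 3)) = Add(-8, Mul(Add(50, Add(k, Mul(d, k))), 3)) = Add(-8, Mul(Add(50, k, Mul(d, k)), 3)) = Add(-8, Add(150, Mul(3, k), Mul(3, d, k))) = Add(142, Mul(3, k), Mul(3, d, k)))
Add(Function('S')(l, 516), 30283) = Add(Add(142, Mul(3, -397, Add(1, 516))), 30283) = Add(Add(142, Mul(3, -397, 517)), 30283) = Add(Add(142, -615747), 30283) = Add(-615605, 30283) = -585322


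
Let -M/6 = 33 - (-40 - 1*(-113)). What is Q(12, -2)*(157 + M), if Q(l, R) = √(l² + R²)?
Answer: 794*√37 ≈ 4829.7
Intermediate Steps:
Q(l, R) = √(R² + l²)
M = 240 (M = -6*(33 - (-40 - 1*(-113))) = -6*(33 - (-40 + 113)) = -6*(33 - 1*73) = -6*(33 - 73) = -6*(-40) = 240)
Q(12, -2)*(157 + M) = √((-2)² + 12²)*(157 + 240) = √(4 + 144)*397 = √148*397 = (2*√37)*397 = 794*√37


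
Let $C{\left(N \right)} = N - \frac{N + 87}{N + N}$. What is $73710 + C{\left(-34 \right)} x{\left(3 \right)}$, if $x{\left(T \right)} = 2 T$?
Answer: $\frac{2499363}{34} \approx 73511.0$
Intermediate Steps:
$C{\left(N \right)} = N - \frac{87 + N}{2 N}$
$73710 + C{\left(-34 \right)} x{\left(3 \right)} = 73710 + \left(- \frac{1}{2} - 34 - \frac{87}{2 \left(-34\right)}\right) 2 \cdot 3 = 73710 + \left(- \frac{1}{2} - 34 - - \frac{87}{68}\right) 6 = 73710 + \left(- \frac{1}{2} - 34 + \frac{87}{68}\right) 6 = 73710 - \frac{6777}{34} = \frac{2499363}{34}$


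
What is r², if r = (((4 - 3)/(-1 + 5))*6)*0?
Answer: 0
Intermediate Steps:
r = 0 (r = ((1/4)*6)*0 = ((1*(¼))*6)*0 = ((¼)*6)*0 = (3/2)*0 = 0)
r² = 0² = 0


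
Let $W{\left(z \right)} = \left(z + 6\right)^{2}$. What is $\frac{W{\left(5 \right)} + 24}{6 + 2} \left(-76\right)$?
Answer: $- \frac{2755}{2} \approx -1377.5$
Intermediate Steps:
$W{\left(z \right)} = \left(6 + z\right)^{2}$
$\frac{W{\left(5 \right)} + 24}{6 + 2} \left(-76\right) = \frac{\left(6 + 5\right)^{2} + 24}{6 + 2} \left(-76\right) = \frac{11^{2} + 24}{8} \left(-76\right) = \left(121 + 24\right) \frac{1}{8} \left(-76\right) = 145 \cdot \frac{1}{8} \left(-76\right) = \frac{145}{8} \left(-76\right) = - \frac{2755}{2}$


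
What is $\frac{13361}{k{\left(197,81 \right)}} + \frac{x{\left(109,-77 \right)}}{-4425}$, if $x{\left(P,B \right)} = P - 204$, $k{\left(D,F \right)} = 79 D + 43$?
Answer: $\frac{4040333}{4603770} \approx 0.87761$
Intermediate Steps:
$k{\left(D,F \right)} = 43 + 79 D$
$x{\left(P,B \right)} = -204 + P$
$\frac{13361}{k{\left(197,81 \right)}} + \frac{x{\left(109,-77 \right)}}{-4425} = \frac{13361}{43 + 79 \cdot 197} + \frac{-204 + 109}{-4425} = \frac{13361}{43 + 15563} - - \frac{19}{885} = \frac{13361}{15606} + \frac{19}{885} = \frac{4040333}{4603770}$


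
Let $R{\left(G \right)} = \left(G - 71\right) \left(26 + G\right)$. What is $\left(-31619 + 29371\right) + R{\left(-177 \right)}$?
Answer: $35200$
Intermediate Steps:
$R{\left(G \right)} = \left(-71 + G\right) \left(26 + G\right)$
$\left(-31619 + 29371\right) + R{\left(-177 \right)} = \left(-31619 + 29371\right) - \left(-6119 - 31329\right) = -2248 + \left(-1846 + 31329 + 7965\right) = -2248 + 37448 = 35200$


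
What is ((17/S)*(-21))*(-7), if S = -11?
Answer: -2499/11 ≈ -227.18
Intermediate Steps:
((17/S)*(-21))*(-7) = ((17/(-11))*(-21))*(-7) = ((17*(-1/11))*(-21))*(-7) = -17/11*(-21)*(-7) = (357/11)*(-7) = -2499/11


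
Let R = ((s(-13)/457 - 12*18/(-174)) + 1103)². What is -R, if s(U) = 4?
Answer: -214172307429129/175642009 ≈ -1.2194e+6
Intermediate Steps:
R = 214172307429129/175642009 (R = ((4/457 - 12*18/(-174)) + 1103)² = ((4*(1/457) - 216*(-1/174)) + 1103)² = ((4/457 + 36/29) + 1103)² = (16568/13253 + 1103)² = (14634627/13253)² = 214172307429129/175642009 ≈ 1.2194e+6)
-R = -1*214172307429129/175642009 = -214172307429129/175642009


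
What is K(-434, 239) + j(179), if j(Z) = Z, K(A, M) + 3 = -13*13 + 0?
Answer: 7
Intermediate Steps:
K(A, M) = -172 (K(A, M) = -3 + (-13*13 + 0) = -3 + (-169 + 0) = -3 - 169 = -172)
K(-434, 239) + j(179) = -172 + 179 = 7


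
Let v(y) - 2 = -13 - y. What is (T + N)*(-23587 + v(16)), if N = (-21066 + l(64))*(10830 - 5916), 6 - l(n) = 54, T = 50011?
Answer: 2448870624590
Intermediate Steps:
l(n) = -48 (l(n) = 6 - 1*54 = 6 - 54 = -48)
N = -103754196 (N = (-21066 - 48)*(10830 - 5916) = -21114*4914 = -103754196)
v(y) = -11 - y (v(y) = 2 + (-13 - y) = -11 - y)
(T + N)*(-23587 + v(16)) = (50011 - 103754196)*(-23587 + (-11 - 1*16)) = -103704185*(-23587 + (-11 - 16)) = -103704185*(-23587 - 27) = -103704185*(-23614) = 2448870624590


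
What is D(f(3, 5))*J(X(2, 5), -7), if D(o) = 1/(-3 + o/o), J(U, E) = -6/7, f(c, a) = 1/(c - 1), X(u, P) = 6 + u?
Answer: 3/7 ≈ 0.42857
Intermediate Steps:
f(c, a) = 1/(-1 + c)
J(U, E) = -6/7 (J(U, E) = -6*1/7 = -6/7)
D(o) = -1/2 (D(o) = 1/(-3 + 1) = 1/(-2) = -1/2)
D(f(3, 5))*J(X(2, 5), -7) = -1/2*(-6/7) = 3/7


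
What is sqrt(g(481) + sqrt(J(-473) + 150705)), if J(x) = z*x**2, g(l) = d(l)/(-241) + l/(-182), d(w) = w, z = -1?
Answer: sqrt(-52806474 + 91071008*I*sqrt(1141))/3374 ≈ 11.525 + 11.724*I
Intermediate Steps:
g(l) = -423*l/43862 (g(l) = l/(-241) + l/(-182) = l*(-1/241) + l*(-1/182) = -l/241 - l/182 = -423*l/43862)
J(x) = -x**2
sqrt(g(481) + sqrt(J(-473) + 150705)) = sqrt(-423/43862*481 + sqrt(-1*(-473)**2 + 150705)) = sqrt(-15651/3374 + sqrt(-1*223729 + 150705)) = sqrt(-15651/3374 + sqrt(-223729 + 150705)) = sqrt(-15651/3374 + sqrt(-73024)) = sqrt(-15651/3374 + 8*I*sqrt(1141))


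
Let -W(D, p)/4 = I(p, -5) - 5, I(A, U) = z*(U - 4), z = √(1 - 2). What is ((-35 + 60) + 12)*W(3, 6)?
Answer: 740 + 1332*I ≈ 740.0 + 1332.0*I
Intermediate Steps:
z = I (z = √(-1) = I ≈ 1.0*I)
I(A, U) = I*(-4 + U) (I(A, U) = I*(U - 4) = I*(-4 + U))
W(D, p) = 20 + 36*I (W(D, p) = -4*(I*(-4 - 5) - 5) = -4*(I*(-9) - 5) = -4*(-9*I - 5) = -4*(-5 - 9*I) = 20 + 36*I)
((-35 + 60) + 12)*W(3, 6) = ((-35 + 60) + 12)*(20 + 36*I) = (25 + 12)*(20 + 36*I) = 37*(20 + 36*I) = 740 + 1332*I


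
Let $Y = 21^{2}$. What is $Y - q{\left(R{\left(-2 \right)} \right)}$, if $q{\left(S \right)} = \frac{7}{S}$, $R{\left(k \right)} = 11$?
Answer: $\frac{4844}{11} \approx 440.36$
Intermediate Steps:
$Y = 441$
$Y - q{\left(R{\left(-2 \right)} \right)} = 441 - \frac{7}{11} = \frac{4844}{11}$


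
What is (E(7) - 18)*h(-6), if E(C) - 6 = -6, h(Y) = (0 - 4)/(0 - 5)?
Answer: -72/5 ≈ -14.400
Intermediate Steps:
h(Y) = ⅘ (h(Y) = -4/(-5) = -4*(-⅕) = ⅘)
E(C) = 0 (E(C) = 6 - 6 = 0)
(E(7) - 18)*h(-6) = (0 - 18)*(⅘) = -18*⅘ = -72/5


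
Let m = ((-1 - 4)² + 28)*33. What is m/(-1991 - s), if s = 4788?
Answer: -1749/6779 ≈ -0.25800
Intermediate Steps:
m = 1749 (m = ((-5)² + 28)*33 = (25 + 28)*33 = 53*33 = 1749)
m/(-1991 - s) = 1749/(-1991 - 1*4788) = 1749/(-1991 - 4788) = 1749/(-6779) = 1749*(-1/6779) = -1749/6779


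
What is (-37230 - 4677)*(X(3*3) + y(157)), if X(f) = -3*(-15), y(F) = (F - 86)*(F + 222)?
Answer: -1129561278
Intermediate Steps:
y(F) = (-86 + F)*(222 + F)
X(f) = 45
(-37230 - 4677)*(X(3*3) + y(157)) = (-37230 - 4677)*(45 + (-19092 + 157² + 136*157)) = -41907*(45 + (-19092 + 24649 + 21352)) = -41907*(45 + 26909) = -41907*26954 = -1129561278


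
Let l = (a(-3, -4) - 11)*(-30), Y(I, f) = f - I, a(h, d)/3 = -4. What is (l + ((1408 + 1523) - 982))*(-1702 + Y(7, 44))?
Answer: -4393935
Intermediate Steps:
a(h, d) = -12 (a(h, d) = 3*(-4) = -12)
l = 690 (l = (-12 - 11)*(-30) = -23*(-30) = 690)
(l + ((1408 + 1523) - 982))*(-1702 + Y(7, 44)) = (690 + ((1408 + 1523) - 982))*(-1702 + (44 - 1*7)) = (690 + (2931 - 982))*(-1702 + (44 - 7)) = (690 + 1949)*(-1702 + 37) = 2639*(-1665) = -4393935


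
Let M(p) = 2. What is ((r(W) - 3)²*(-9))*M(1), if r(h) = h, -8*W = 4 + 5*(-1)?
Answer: -4761/32 ≈ -148.78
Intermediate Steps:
W = ⅛ (W = -(4 + 5*(-1))/8 = -(4 - 5)/8 = -⅛*(-1) = ⅛ ≈ 0.12500)
((r(W) - 3)²*(-9))*M(1) = ((⅛ - 3)²*(-9))*2 = ((-23/8)²*(-9))*2 = ((529/64)*(-9))*2 = -4761/64*2 = -4761/32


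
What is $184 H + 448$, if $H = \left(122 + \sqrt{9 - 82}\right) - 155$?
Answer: $-5624 + 184 i \sqrt{73} \approx -5624.0 + 1572.1 i$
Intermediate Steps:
$H = -33 + i \sqrt{73}$ ($H = \left(122 + \sqrt{-73}\right) - 155 = \left(122 + i \sqrt{73}\right) - 155 = -33 + i \sqrt{73} \approx -33.0 + 8.544 i$)
$184 H + 448 = 184 \left(-33 + i \sqrt{73}\right) + 448 = \left(-6072 + 184 i \sqrt{73}\right) + 448 = -5624 + 184 i \sqrt{73}$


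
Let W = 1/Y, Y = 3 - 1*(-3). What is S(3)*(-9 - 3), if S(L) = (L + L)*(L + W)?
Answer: -228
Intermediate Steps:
Y = 6 (Y = 3 + 3 = 6)
W = ⅙ (W = 1/6 = ⅙ ≈ 0.16667)
S(L) = 2*L*(⅙ + L) (S(L) = (L + L)*(L + ⅙) = (2*L)*(⅙ + L) = 2*L*(⅙ + L))
S(3)*(-9 - 3) = ((⅓)*3*(1 + 6*3))*(-9 - 3) = ((⅓)*3*(1 + 18))*(-12) = ((⅓)*3*19)*(-12) = 19*(-12) = -228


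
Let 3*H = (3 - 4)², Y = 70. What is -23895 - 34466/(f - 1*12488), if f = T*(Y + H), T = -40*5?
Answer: -951733941/39832 ≈ -23894.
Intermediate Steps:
T = -200
H = ⅓ (H = (3 - 4)²/3 = (⅓)*(-1)² = (⅓)*1 = ⅓ ≈ 0.33333)
f = -42200/3 (f = -200*(70 + ⅓) = -200*211/3 = -42200/3 ≈ -14067.)
-23895 - 34466/(f - 1*12488) = -23895 - 34466/(-42200/3 - 1*12488) = -23895 - 34466/(-42200/3 - 12488) = -23895 - 34466/(-79664/3) = -23895 - 34466*(-3)/79664 = -23895 - 1*(-51699/39832) = -23895 + 51699/39832 = -951733941/39832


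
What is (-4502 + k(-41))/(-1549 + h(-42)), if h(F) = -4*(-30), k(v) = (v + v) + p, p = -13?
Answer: 4597/1429 ≈ 3.2169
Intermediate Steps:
k(v) = -13 + 2*v (k(v) = (v + v) - 13 = 2*v - 13 = -13 + 2*v)
h(F) = 120
(-4502 + k(-41))/(-1549 + h(-42)) = (-4502 + (-13 + 2*(-41)))/(-1549 + 120) = (-4502 + (-13 - 82))/(-1429) = (-4502 - 95)*(-1/1429) = -4597*(-1/1429) = 4597/1429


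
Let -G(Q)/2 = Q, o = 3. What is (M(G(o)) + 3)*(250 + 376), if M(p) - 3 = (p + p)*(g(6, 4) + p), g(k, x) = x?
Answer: 18780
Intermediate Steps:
G(Q) = -2*Q
M(p) = 3 + 2*p*(4 + p) (M(p) = 3 + (p + p)*(4 + p) = 3 + (2*p)*(4 + p) = 3 + 2*p*(4 + p))
(M(G(o)) + 3)*(250 + 376) = ((3 + 2*(-2*3)² + 8*(-2*3)) + 3)*(250 + 376) = ((3 + 2*(-6)² + 8*(-6)) + 3)*626 = ((3 + 2*36 - 48) + 3)*626 = ((3 + 72 - 48) + 3)*626 = (27 + 3)*626 = 30*626 = 18780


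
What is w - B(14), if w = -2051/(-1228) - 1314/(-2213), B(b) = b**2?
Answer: -526490089/2717564 ≈ -193.74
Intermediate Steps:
w = 6152455/2717564 (w = -2051*(-1/1228) - 1314*(-1/2213) = 2051/1228 + 1314/2213 = 6152455/2717564 ≈ 2.2640)
w - B(14) = 6152455/2717564 - 1*14**2 = 6152455/2717564 - 1*196 = 6152455/2717564 - 196 = -526490089/2717564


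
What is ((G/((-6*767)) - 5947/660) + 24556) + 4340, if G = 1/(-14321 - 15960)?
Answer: 442804264397761/15328847820 ≈ 28887.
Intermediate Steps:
G = -1/30281 (G = 1/(-30281) = -1/30281 ≈ -3.3024e-5)
((G/((-6*767)) - 5947/660) + 24556) + 4340 = ((-1/(30281*((-6*767))) - 5947/660) + 24556) + 4340 = ((-1/30281/(-4602) - 5947*1/660) + 24556) + 4340 = ((-1/30281*(-1/4602) - 5947/660) + 24556) + 4340 = ((1/139353162 - 5947/660) + 24556) + 4340 = (-138122208959/15328847820 + 24556) + 4340 = 376277064858961/15328847820 + 4340 = 442804264397761/15328847820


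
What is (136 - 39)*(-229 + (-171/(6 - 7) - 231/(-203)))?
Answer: -159953/29 ≈ -5515.6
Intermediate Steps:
(136 - 39)*(-229 + (-171/(6 - 7) - 231/(-203))) = 97*(-229 + (-171/((-1*1)) - 231*(-1/203))) = 97*(-229 + (-171/(-1) + 33/29)) = 97*(-229 + (-171*(-1) + 33/29)) = 97*(-229 + (171 + 33/29)) = 97*(-229 + 4992/29) = 97*(-1649/29) = -159953/29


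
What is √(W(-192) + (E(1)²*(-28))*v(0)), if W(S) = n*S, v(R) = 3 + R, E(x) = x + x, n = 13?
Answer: 4*I*√177 ≈ 53.217*I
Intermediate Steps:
E(x) = 2*x
W(S) = 13*S
√(W(-192) + (E(1)²*(-28))*v(0)) = √(13*(-192) + ((2*1)²*(-28))*(3 + 0)) = √(-2496 + (2²*(-28))*3) = √(-2496 + (4*(-28))*3) = √(-2496 - 112*3) = √(-2496 - 336) = √(-2832) = 4*I*√177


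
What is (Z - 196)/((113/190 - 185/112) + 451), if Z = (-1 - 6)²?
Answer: -1564080/4787393 ≈ -0.32671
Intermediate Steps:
Z = 49 (Z = (-7)² = 49)
(Z - 196)/((113/190 - 185/112) + 451) = (49 - 196)/((113/190 - 185/112) + 451) = -147/((113*(1/190) - 185*1/112) + 451) = -147/((113/190 - 185/112) + 451) = -147/(-11247/10640 + 451) = -147/4787393/10640 = -147*10640/4787393 = -1564080/4787393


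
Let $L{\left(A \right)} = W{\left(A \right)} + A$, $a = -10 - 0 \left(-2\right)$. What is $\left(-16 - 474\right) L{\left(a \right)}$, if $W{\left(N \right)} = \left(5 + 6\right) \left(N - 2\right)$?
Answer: $69580$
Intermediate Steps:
$W{\left(N \right)} = -22 + 11 N$ ($W{\left(N \right)} = 11 \left(-2 + N\right) = -22 + 11 N$)
$a = -10$ ($a = -10 - 0 = -10 + 0 = -10$)
$L{\left(A \right)} = -22 + 12 A$ ($L{\left(A \right)} = \left(-22 + 11 A\right) + A = -22 + 12 A$)
$\left(-16 - 474\right) L{\left(a \right)} = \left(-16 - 474\right) \left(-22 + 12 \left(-10\right)\right) = - 490 \left(-22 - 120\right) = \left(-490\right) \left(-142\right) = 69580$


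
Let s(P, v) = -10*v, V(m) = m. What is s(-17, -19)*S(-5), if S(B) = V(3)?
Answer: 570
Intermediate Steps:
S(B) = 3
s(-17, -19)*S(-5) = -10*(-19)*3 = 190*3 = 570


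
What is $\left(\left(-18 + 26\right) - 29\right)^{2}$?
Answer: $441$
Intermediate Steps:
$\left(\left(-18 + 26\right) - 29\right)^{2} = \left(8 - 29\right)^{2} = \left(-21\right)^{2} = 441$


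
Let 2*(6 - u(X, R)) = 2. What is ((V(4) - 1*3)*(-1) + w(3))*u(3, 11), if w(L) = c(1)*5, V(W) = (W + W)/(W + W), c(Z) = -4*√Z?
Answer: -90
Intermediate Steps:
u(X, R) = 5 (u(X, R) = 6 - ½*2 = 6 - 1 = 5)
V(W) = 1 (V(W) = (2*W)/((2*W)) = (2*W)*(1/(2*W)) = 1)
w(L) = -20 (w(L) = -4*√1*5 = -4*1*5 = -4*5 = -20)
((V(4) - 1*3)*(-1) + w(3))*u(3, 11) = ((1 - 1*3)*(-1) - 20)*5 = ((1 - 3)*(-1) - 20)*5 = (-2*(-1) - 20)*5 = (2 - 20)*5 = -18*5 = -90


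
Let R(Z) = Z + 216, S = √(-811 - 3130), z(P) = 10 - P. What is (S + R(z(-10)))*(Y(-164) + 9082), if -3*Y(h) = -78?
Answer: 2149488 + 9108*I*√3941 ≈ 2.1495e+6 + 5.7178e+5*I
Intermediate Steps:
S = I*√3941 (S = √(-3941) = I*√3941 ≈ 62.777*I)
R(Z) = 216 + Z
Y(h) = 26 (Y(h) = -⅓*(-78) = 26)
(S + R(z(-10)))*(Y(-164) + 9082) = (I*√3941 + (216 + (10 - 1*(-10))))*(26 + 9082) = (I*√3941 + (216 + (10 + 10)))*9108 = (I*√3941 + (216 + 20))*9108 = (I*√3941 + 236)*9108 = (236 + I*√3941)*9108 = 2149488 + 9108*I*√3941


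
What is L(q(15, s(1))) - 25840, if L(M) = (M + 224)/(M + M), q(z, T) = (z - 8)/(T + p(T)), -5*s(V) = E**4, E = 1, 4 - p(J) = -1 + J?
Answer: -51519/2 ≈ -25760.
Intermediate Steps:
p(J) = 5 - J (p(J) = 4 - (-1 + J) = 4 + (1 - J) = 5 - J)
s(V) = -1/5 (s(V) = -1/5*1**4 = -1/5*1 = -1/5)
q(z, T) = -8/5 + z/5 (q(z, T) = (z - 8)/(T + (5 - T)) = (-8 + z)/5 = (-8 + z)*(1/5) = -8/5 + z/5)
L(M) = (224 + M)/(2*M) (L(M) = (224 + M)/((2*M)) = (224 + M)*(1/(2*M)) = (224 + M)/(2*M))
L(q(15, s(1))) - 25840 = (224 + (-8/5 + (1/5)*15))/(2*(-8/5 + (1/5)*15)) - 25840 = (224 + (-8/5 + 3))/(2*(-8/5 + 3)) - 25840 = (224 + 7/5)/(2*(7/5)) - 25840 = (1/2)*(5/7)*(1127/5) - 25840 = 161/2 - 25840 = -51519/2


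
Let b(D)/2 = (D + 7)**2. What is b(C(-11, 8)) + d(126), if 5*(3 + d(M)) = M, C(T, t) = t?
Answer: 2361/5 ≈ 472.20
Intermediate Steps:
b(D) = 2*(7 + D)**2 (b(D) = 2*(D + 7)**2 = 2*(7 + D)**2)
d(M) = -3 + M/5
b(C(-11, 8)) + d(126) = 2*(7 + 8)**2 + (-3 + (1/5)*126) = 2*15**2 + (-3 + 126/5) = 2*225 + 111/5 = 450 + 111/5 = 2361/5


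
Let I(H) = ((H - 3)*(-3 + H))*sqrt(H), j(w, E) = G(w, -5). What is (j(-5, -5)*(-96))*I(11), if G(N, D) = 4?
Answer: -24576*sqrt(11) ≈ -81509.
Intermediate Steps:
j(w, E) = 4
I(H) = sqrt(H)*(-3 + H)**2 (I(H) = ((-3 + H)*(-3 + H))*sqrt(H) = (-3 + H)**2*sqrt(H) = sqrt(H)*(-3 + H)**2)
(j(-5, -5)*(-96))*I(11) = (4*(-96))*(sqrt(11)*(-3 + 11)**2) = -384*sqrt(11)*8**2 = -384*sqrt(11)*64 = -24576*sqrt(11)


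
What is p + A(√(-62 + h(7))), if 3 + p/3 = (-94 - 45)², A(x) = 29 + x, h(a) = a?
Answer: 57983 + I*√55 ≈ 57983.0 + 7.4162*I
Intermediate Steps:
p = 57954 (p = -9 + 3*(-94 - 45)² = -9 + 3*(-139)² = -9 + 3*19321 = -9 + 57963 = 57954)
p + A(√(-62 + h(7))) = 57954 + (29 + √(-62 + 7)) = 57954 + (29 + √(-55)) = 57954 + (29 + I*√55) = 57983 + I*√55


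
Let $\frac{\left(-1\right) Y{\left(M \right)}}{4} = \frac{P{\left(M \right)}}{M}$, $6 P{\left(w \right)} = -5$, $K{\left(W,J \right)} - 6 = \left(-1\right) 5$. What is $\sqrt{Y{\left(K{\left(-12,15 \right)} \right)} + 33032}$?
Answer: $\frac{\sqrt{297318}}{3} \approx 181.76$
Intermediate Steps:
$K{\left(W,J \right)} = 1$ ($K{\left(W,J \right)} = 6 - 5 = 1$)
$P{\left(w \right)} = - \frac{5}{6}$ ($P{\left(w \right)} = \frac{1}{6} \left(-5\right) = - \frac{5}{6}$)
$Y{\left(M \right)} = \frac{10}{3 M}$ ($Y{\left(M \right)} = - 4 \left(- \frac{5}{6 M}\right) = \frac{10}{3 M}$)
$\sqrt{Y{\left(K{\left(-12,15 \right)} \right)} + 33032} = \sqrt{\frac{10}{3 \cdot 1} + 33032} = \sqrt{\frac{10}{3} \cdot 1 + 33032} = \sqrt{\frac{10}{3} + 33032} = \sqrt{\frac{99106}{3}} = \frac{\sqrt{297318}}{3}$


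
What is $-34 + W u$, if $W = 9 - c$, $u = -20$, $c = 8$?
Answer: $-54$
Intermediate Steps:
$W = 1$ ($W = 9 - 8 = 1$)
$-34 + W u = -34 + 1 \left(-20\right) = -34 - 20 = -54$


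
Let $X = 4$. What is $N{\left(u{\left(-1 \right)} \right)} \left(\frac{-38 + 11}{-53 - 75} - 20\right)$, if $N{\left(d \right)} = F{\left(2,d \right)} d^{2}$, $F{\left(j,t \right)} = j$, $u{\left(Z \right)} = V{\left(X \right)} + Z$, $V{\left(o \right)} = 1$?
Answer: $0$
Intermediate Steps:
$u{\left(Z \right)} = 1 + Z$
$N{\left(d \right)} = 2 d^{2}$
$N{\left(u{\left(-1 \right)} \right)} \left(\frac{-38 + 11}{-53 - 75} - 20\right) = 2 \left(1 - 1\right)^{2} \left(\frac{-38 + 11}{-53 - 75} - 20\right) = 2 \cdot 0^{2} \left(- \frac{27}{-128} - 20\right) = 2 \cdot 0 \left(\left(-27\right) \left(- \frac{1}{128}\right) - 20\right) = 0 \left(\frac{27}{128} - 20\right) = 0 \left(- \frac{2533}{128}\right) = 0$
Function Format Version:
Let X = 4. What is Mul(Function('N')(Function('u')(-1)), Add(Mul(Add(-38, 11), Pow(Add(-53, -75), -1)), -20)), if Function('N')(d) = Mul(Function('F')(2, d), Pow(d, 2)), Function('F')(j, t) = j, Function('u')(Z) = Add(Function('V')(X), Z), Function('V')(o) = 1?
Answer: 0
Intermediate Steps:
Function('u')(Z) = Add(1, Z)
Function('N')(d) = Mul(2, Pow(d, 2))
Mul(Function('N')(Function('u')(-1)), Add(Mul(Add(-38, 11), Pow(Add(-53, -75), -1)), -20)) = Mul(Mul(2, Pow(Add(1, -1), 2)), Add(Mul(Add(-38, 11), Pow(Add(-53, -75), -1)), -20)) = Mul(Mul(2, Pow(0, 2)), Add(Mul(-27, Pow(-128, -1)), -20)) = Mul(Mul(2, 0), Add(Mul(-27, Rational(-1, 128)), -20)) = Mul(0, Add(Rational(27, 128), -20)) = Mul(0, Rational(-2533, 128)) = 0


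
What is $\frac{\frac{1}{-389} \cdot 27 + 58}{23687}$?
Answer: $\frac{22535}{9214243} \approx 0.0024457$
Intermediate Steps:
$\frac{\frac{1}{-389} \cdot 27 + 58}{23687} = \left(\left(- \frac{1}{389}\right) 27 + 58\right) \frac{1}{23687} = \left(- \frac{27}{389} + 58\right) \frac{1}{23687} = \frac{22535}{389} \cdot \frac{1}{23687} = \frac{22535}{9214243}$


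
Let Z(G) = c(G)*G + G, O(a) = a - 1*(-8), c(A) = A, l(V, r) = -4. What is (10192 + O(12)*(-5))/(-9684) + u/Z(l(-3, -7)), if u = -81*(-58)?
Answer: 630199/1614 ≈ 390.46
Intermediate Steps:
O(a) = 8 + a (O(a) = a + 8 = 8 + a)
u = 4698
Z(G) = G + G**2 (Z(G) = G*G + G = G**2 + G = G + G**2)
(10192 + O(12)*(-5))/(-9684) + u/Z(l(-3, -7)) = (10192 + (8 + 12)*(-5))/(-9684) + 4698/((-4*(1 - 4))) = (10192 + 20*(-5))*(-1/9684) + 4698/((-4*(-3))) = (10192 - 100)*(-1/9684) + 4698/12 = 10092*(-1/9684) + 4698*(1/12) = -841/807 + 783/2 = 630199/1614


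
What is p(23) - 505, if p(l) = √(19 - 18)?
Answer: -504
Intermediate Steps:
p(l) = 1 (p(l) = √1 = 1)
p(23) - 505 = 1 - 505 = -504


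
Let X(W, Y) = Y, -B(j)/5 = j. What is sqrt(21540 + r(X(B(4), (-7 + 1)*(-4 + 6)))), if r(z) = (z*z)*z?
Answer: 2*sqrt(4953) ≈ 140.76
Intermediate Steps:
B(j) = -5*j
r(z) = z**3 (r(z) = z**2*z = z**3)
sqrt(21540 + r(X(B(4), (-7 + 1)*(-4 + 6)))) = sqrt(21540 + ((-7 + 1)*(-4 + 6))**3) = sqrt(21540 + (-6*2)**3) = sqrt(21540 + (-12)**3) = sqrt(21540 - 1728) = sqrt(19812) = 2*sqrt(4953)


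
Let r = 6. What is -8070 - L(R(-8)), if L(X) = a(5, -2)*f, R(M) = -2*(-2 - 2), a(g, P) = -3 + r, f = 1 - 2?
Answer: -8067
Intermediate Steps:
f = -1
a(g, P) = 3 (a(g, P) = -3 + 6 = 3)
R(M) = 8 (R(M) = -2*(-4) = 8)
L(X) = -3 (L(X) = 3*(-1) = -3)
-8070 - L(R(-8)) = -8070 - 1*(-3) = -8070 + 3 = -8067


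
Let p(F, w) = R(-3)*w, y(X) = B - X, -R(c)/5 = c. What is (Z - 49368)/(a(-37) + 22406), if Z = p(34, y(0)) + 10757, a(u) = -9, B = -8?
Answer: -38731/22397 ≈ -1.7293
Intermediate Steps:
R(c) = -5*c
y(X) = -8 - X
p(F, w) = 15*w (p(F, w) = (-5*(-3))*w = 15*w)
Z = 10637 (Z = 15*(-8 - 1*0) + 10757 = 15*(-8 + 0) + 10757 = 15*(-8) + 10757 = -120 + 10757 = 10637)
(Z - 49368)/(a(-37) + 22406) = (10637 - 49368)/(-9 + 22406) = -38731/22397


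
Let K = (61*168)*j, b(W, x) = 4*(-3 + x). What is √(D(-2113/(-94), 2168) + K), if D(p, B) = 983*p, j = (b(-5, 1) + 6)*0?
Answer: √195245426/94 ≈ 148.65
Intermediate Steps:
b(W, x) = -12 + 4*x
j = 0 (j = ((-12 + 4*1) + 6)*0 = ((-12 + 4) + 6)*0 = (-8 + 6)*0 = -2*0 = 0)
K = 0 (K = (61*168)*0 = 10248*0 = 0)
√(D(-2113/(-94), 2168) + K) = √(983*(-2113/(-94)) + 0) = √(983*(-2113*(-1/94)) + 0) = √(983*(2113/94) + 0) = √(2077079/94 + 0) = √(2077079/94) = √195245426/94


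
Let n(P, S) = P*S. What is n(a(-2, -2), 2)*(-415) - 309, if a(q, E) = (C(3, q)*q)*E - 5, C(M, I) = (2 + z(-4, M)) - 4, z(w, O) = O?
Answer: 521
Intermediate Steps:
C(M, I) = -2 + M (C(M, I) = (2 + M) - 4 = -2 + M)
a(q, E) = -5 + E*q (a(q, E) = ((-2 + 3)*q)*E - 5 = (1*q)*E - 5 = q*E - 5 = E*q - 5 = -5 + E*q)
n(a(-2, -2), 2)*(-415) - 309 = ((-5 - 2*(-2))*2)*(-415) - 309 = ((-5 + 4)*2)*(-415) - 309 = -1*2*(-415) - 309 = -2*(-415) - 309 = 830 - 309 = 521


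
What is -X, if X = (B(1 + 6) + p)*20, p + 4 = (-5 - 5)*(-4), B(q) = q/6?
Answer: -2230/3 ≈ -743.33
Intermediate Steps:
B(q) = q/6 (B(q) = q*(⅙) = q/6)
p = 36 (p = -4 + (-5 - 5)*(-4) = -4 - 10*(-4) = -4 + 40 = 36)
X = 2230/3 (X = ((1 + 6)/6 + 36)*20 = ((⅙)*7 + 36)*20 = (7/6 + 36)*20 = (223/6)*20 = 2230/3 ≈ 743.33)
-X = -1*2230/3 = -2230/3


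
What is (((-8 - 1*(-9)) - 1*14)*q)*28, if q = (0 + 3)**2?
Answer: -3276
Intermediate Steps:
q = 9 (q = 3**2 = 9)
(((-8 - 1*(-9)) - 1*14)*q)*28 = (((-8 - 1*(-9)) - 1*14)*9)*28 = (((-8 + 9) - 14)*9)*28 = ((1 - 14)*9)*28 = -13*9*28 = -117*28 = -3276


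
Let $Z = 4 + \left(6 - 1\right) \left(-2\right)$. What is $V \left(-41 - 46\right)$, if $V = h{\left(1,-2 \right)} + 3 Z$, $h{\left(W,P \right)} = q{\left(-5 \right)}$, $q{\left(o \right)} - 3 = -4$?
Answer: $1653$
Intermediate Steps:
$q{\left(o \right)} = -1$ ($q{\left(o \right)} = 3 - 4 = -1$)
$h{\left(W,P \right)} = -1$
$Z = -6$ ($Z = 4 + \left(6 - 1\right) \left(-2\right) = 4 + 5 \left(-2\right) = 4 - 10 = -6$)
$V = -19$ ($V = -1 + 3 \left(-6\right) = -1 - 18 = -19$)
$V \left(-41 - 46\right) = - 19 \left(-41 - 46\right) = \left(-19\right) \left(-87\right) = 1653$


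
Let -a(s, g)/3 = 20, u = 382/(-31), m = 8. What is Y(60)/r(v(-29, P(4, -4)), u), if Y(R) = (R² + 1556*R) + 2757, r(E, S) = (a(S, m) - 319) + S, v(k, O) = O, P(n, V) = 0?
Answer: -3091227/12131 ≈ -254.82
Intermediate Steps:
u = -382/31 (u = 382*(-1/31) = -382/31 ≈ -12.323)
a(s, g) = -60 (a(s, g) = -3*20 = -60)
r(E, S) = -379 + S (r(E, S) = (-60 - 319) + S = -379 + S)
Y(R) = 2757 + R² + 1556*R
Y(60)/r(v(-29, P(4, -4)), u) = (2757 + 60² + 1556*60)/(-379 - 382/31) = (2757 + 3600 + 93360)/(-12131/31) = 99717*(-31/12131) = -3091227/12131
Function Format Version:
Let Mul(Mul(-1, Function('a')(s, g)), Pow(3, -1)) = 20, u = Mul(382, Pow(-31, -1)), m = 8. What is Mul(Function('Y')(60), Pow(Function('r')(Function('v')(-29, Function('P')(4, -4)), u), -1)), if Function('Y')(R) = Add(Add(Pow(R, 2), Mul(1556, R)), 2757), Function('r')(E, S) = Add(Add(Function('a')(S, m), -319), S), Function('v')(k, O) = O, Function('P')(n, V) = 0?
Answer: Rational(-3091227, 12131) ≈ -254.82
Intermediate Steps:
u = Rational(-382, 31) (u = Mul(382, Rational(-1, 31)) = Rational(-382, 31) ≈ -12.323)
Function('a')(s, g) = -60 (Function('a')(s, g) = Mul(-3, 20) = -60)
Function('r')(E, S) = Add(-379, S) (Function('r')(E, S) = Add(Add(-60, -319), S) = Add(-379, S))
Function('Y')(R) = Add(2757, Pow(R, 2), Mul(1556, R))
Mul(Function('Y')(60), Pow(Function('r')(Function('v')(-29, Function('P')(4, -4)), u), -1)) = Mul(Add(2757, Pow(60, 2), Mul(1556, 60)), Pow(Add(-379, Rational(-382, 31)), -1)) = Mul(Add(2757, 3600, 93360), Pow(Rational(-12131, 31), -1)) = Mul(99717, Rational(-31, 12131)) = Rational(-3091227, 12131)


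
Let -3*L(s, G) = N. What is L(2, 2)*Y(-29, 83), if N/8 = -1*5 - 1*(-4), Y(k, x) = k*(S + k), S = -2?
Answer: 7192/3 ≈ 2397.3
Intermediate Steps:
Y(k, x) = k*(-2 + k)
N = -8 (N = 8*(-1*5 - 1*(-4)) = 8*(-5 + 4) = 8*(-1) = -8)
L(s, G) = 8/3 (L(s, G) = -⅓*(-8) = 8/3)
L(2, 2)*Y(-29, 83) = 8*(-29*(-2 - 29))/3 = 8*(-29*(-31))/3 = (8/3)*899 = 7192/3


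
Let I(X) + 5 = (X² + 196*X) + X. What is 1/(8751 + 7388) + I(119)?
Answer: 606810262/16139 ≈ 37599.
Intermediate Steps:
I(X) = -5 + X² + 197*X (I(X) = -5 + ((X² + 196*X) + X) = -5 + (X² + 197*X) = -5 + X² + 197*X)
1/(8751 + 7388) + I(119) = 1/(8751 + 7388) + (-5 + 119² + 197*119) = 1/16139 + (-5 + 14161 + 23443) = 1/16139 + 37599 = 606810262/16139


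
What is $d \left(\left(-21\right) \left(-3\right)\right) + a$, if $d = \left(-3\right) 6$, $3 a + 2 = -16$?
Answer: $-1140$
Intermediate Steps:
$a = -6$ ($a = - \frac{2}{3} + \frac{1}{3} \left(-16\right) = - \frac{2}{3} - \frac{16}{3} = -6$)
$d = -18$
$d \left(\left(-21\right) \left(-3\right)\right) + a = - 18 \left(\left(-21\right) \left(-3\right)\right) - 6 = \left(-18\right) 63 - 6 = -1134 - 6 = -1140$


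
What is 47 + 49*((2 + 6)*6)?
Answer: 2399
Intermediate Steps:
47 + 49*((2 + 6)*6) = 47 + 49*(8*6) = 47 + 49*48 = 47 + 2352 = 2399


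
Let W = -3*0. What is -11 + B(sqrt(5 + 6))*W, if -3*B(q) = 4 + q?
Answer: -11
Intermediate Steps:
B(q) = -4/3 - q/3 (B(q) = -(4 + q)/3 = -4/3 - q/3)
W = 0
-11 + B(sqrt(5 + 6))*W = -11 + (-4/3 - sqrt(5 + 6)/3)*0 = -11 + (-4/3 - sqrt(11)/3)*0 = -11 + 0 = -11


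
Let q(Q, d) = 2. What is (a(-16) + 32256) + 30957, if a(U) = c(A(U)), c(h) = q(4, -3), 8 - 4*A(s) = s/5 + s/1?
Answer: 63215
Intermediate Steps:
A(s) = 2 - 3*s/10 (A(s) = 2 - (s/5 + s/1)/4 = 2 - (s*(⅕) + s*1)/4 = 2 - (s/5 + s)/4 = 2 - 3*s/10)
c(h) = 2
a(U) = 2
(a(-16) + 32256) + 30957 = (2 + 32256) + 30957 = 32258 + 30957 = 63215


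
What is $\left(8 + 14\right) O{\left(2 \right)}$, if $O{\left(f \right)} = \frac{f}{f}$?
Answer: $22$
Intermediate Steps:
$O{\left(f \right)} = 1$
$\left(8 + 14\right) O{\left(2 \right)} = \left(8 + 14\right) 1 = 22 \cdot 1 = 22$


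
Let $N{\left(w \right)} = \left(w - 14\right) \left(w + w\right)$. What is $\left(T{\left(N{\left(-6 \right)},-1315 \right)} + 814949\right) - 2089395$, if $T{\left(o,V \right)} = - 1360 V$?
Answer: $513954$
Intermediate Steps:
$N{\left(w \right)} = 2 w \left(-14 + w\right)$ ($N{\left(w \right)} = \left(-14 + w\right) 2 w = 2 w \left(-14 + w\right)$)
$\left(T{\left(N{\left(-6 \right)},-1315 \right)} + 814949\right) - 2089395 = \left(\left(-1360\right) \left(-1315\right) + 814949\right) - 2089395 = \left(1788400 + 814949\right) - 2089395 = 2603349 - 2089395 = 513954$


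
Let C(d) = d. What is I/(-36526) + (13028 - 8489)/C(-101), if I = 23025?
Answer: -168117039/3689126 ≈ -45.571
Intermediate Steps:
I/(-36526) + (13028 - 8489)/C(-101) = 23025/(-36526) + (13028 - 8489)/(-101) = 23025*(-1/36526) + 4539*(-1/101) = -23025/36526 - 4539/101 = -168117039/3689126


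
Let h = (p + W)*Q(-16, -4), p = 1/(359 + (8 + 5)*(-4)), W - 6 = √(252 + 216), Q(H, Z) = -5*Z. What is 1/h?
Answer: -565801/814237660 + 282747*√13/407118830 ≈ 0.0018092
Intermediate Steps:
W = 6 + 6*√13 (W = 6 + √(252 + 216) = 6 + √468 = 6 + 6*√13 ≈ 27.633)
p = 1/307 (p = 1/(359 + 13*(-4)) = 1/(359 - 52) = 1/307 ≈ 0.0032573)
h = 36860/307 + 120*√13 (h = (1/307 + (6 + 6*√13))*(-5*(-4)) = (1843/307 + 6*√13)*20 = 36860/307 + 120*√13 ≈ 552.73)
1/h = 1/(36860/307 + 120*√13)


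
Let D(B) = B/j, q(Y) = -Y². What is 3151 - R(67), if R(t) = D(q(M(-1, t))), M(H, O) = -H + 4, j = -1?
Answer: 3126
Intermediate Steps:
M(H, O) = 4 - H
D(B) = -B (D(B) = B/(-1) = B*(-1) = -B)
R(t) = 25 (R(t) = -(-1)*(4 - 1*(-1))² = -(-1)*(4 + 1)² = -(-1)*5² = -(-1)*25 = -1*(-25) = 25)
3151 - R(67) = 3151 - 1*25 = 3151 - 25 = 3126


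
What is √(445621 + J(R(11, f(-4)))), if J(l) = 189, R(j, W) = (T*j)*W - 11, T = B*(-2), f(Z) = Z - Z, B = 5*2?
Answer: √445810 ≈ 667.69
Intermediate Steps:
B = 10
f(Z) = 0
T = -20 (T = 10*(-2) = -20)
R(j, W) = -11 - 20*W*j (R(j, W) = (-20*j)*W - 11 = -20*W*j - 11 = -11 - 20*W*j)
√(445621 + J(R(11, f(-4)))) = √(445621 + 189) = √445810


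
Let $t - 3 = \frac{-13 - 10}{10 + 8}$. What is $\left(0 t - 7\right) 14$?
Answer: $-98$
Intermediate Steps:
$t = \frac{31}{18}$ ($t = 3 + \frac{-13 - 10}{10 + 8} = 3 - \frac{23}{18} = \frac{31}{18} \approx 1.7222$)
$\left(0 t - 7\right) 14 = \left(0 \cdot \frac{31}{18} - 7\right) 14 = \left(0 - 7\right) 14 = \left(-7\right) 14 = -98$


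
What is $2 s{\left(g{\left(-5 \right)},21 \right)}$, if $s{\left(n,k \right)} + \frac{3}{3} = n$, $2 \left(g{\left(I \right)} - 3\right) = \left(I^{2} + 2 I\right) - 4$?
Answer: $15$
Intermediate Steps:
$g{\left(I \right)} = 1 + I + \frac{I^{2}}{2}$ ($g{\left(I \right)} = 3 + \frac{\left(I^{2} + 2 I\right) - 4}{2} = 3 + \frac{-4 + I^{2} + 2 I}{2} = 3 + \left(-2 + I + \frac{I^{2}}{2}\right) = 1 + I + \frac{I^{2}}{2}$)
$s{\left(n,k \right)} = -1 + n$
$2 s{\left(g{\left(-5 \right)},21 \right)} = 2 \left(-1 + \left(1 - 5 + \frac{\left(-5\right)^{2}}{2}\right)\right) = 2 \left(-1 + \left(1 - 5 + \frac{1}{2} \cdot 25\right)\right) = 2 \left(-1 + \left(1 - 5 + \frac{25}{2}\right)\right) = 2 \left(-1 + \frac{17}{2}\right) = 2 \cdot \frac{15}{2} = 15$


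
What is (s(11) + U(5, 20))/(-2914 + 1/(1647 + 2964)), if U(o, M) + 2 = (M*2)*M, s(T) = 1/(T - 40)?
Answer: -50403/184061 ≈ -0.27384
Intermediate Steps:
s(T) = 1/(-40 + T)
U(o, M) = -2 + 2*M² (U(o, M) = -2 + (M*2)*M = -2 + (2*M)*M = -2 + 2*M²)
(s(11) + U(5, 20))/(-2914 + 1/(1647 + 2964)) = (1/(-40 + 11) + (-2 + 2*20²))/(-2914 + 1/(1647 + 2964)) = (1/(-29) + (-2 + 2*400))/(-2914 + 1/4611) = (-1/29 + (-2 + 800))/(-2914 + 1/4611) = (-1/29 + 798)/(-13436453/4611) = (23141/29)*(-4611/13436453) = -50403/184061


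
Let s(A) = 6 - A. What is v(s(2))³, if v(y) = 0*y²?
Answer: 0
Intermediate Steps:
v(y) = 0
v(s(2))³ = 0³ = 0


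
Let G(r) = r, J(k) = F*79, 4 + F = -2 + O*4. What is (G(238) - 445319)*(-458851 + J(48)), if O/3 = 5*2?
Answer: 200217462445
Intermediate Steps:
O = 30 (O = 3*(5*2) = 3*10 = 30)
F = 114 (F = -4 + (-2 + 30*4) = -4 + (-2 + 120) = -4 + 118 = 114)
J(k) = 9006 (J(k) = 114*79 = 9006)
(G(238) - 445319)*(-458851 + J(48)) = (238 - 445319)*(-458851 + 9006) = -445081*(-449845) = 200217462445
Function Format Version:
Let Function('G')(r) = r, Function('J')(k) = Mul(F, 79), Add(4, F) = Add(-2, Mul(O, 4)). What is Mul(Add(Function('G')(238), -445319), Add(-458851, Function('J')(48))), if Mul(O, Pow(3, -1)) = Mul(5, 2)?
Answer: 200217462445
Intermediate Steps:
O = 30 (O = Mul(3, Mul(5, 2)) = Mul(3, 10) = 30)
F = 114 (F = Add(-4, Add(-2, Mul(30, 4))) = Add(-4, Add(-2, 120)) = Add(-4, 118) = 114)
Function('J')(k) = 9006 (Function('J')(k) = Mul(114, 79) = 9006)
Mul(Add(Function('G')(238), -445319), Add(-458851, Function('J')(48))) = Mul(Add(238, -445319), Add(-458851, 9006)) = Mul(-445081, -449845) = 200217462445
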